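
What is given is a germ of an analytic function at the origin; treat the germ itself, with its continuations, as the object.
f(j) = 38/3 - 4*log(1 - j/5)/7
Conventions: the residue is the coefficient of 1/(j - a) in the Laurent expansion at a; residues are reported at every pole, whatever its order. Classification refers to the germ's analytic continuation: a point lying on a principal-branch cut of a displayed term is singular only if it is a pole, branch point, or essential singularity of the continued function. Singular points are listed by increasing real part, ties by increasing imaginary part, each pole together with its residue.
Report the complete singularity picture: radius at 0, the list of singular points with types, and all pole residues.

Branch term (-4/7)*log(1 - j/(5)): its argument vanishes at j = 5, a logarithmic branch point, modulus 5.
The radius of convergence is the smallest modulus among the singular points: 5.

Radius of convergence at 0: 5.
At 5: a logarithmic branch point.


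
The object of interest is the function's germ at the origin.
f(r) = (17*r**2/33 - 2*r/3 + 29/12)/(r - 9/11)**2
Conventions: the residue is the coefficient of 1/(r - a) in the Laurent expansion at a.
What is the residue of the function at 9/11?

The residue is 64/363.

At the order-2 pole 9/11 set g(r) = (r - (9/11))^2*f(r) = 17*r**2/33 - 2*r/3 + 29/12.
Order-2 pole: residue = g'(a); g'(9/11) = 64/363, so the residue is 64/363.


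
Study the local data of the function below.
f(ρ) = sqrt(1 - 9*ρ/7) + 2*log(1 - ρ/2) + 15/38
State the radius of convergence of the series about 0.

Branch term (2)*log(1 - ρ/(2)): its argument vanishes at ρ = 2, a logarithmic branch point, modulus 2.
Branch term (1)*sqrt(1 - ρ/(7/9)): its argument vanishes at ρ = 7/9, a square-root branch point, modulus 7/9.
The radius of convergence is the smallest modulus among the singular points: 7/9.

The radius of convergence is 7/9.


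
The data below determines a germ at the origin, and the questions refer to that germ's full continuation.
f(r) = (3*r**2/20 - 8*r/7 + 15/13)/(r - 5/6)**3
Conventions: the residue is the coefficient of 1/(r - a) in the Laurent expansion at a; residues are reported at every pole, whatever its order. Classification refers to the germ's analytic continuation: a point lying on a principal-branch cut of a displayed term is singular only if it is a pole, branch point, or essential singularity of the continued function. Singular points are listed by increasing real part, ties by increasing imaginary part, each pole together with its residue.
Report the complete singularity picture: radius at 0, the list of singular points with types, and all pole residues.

Radius of convergence at 0: 5/6.
At 5/6: a pole of order 3; residue 3/20.

Denominator factor (r - 5/6)^3: pole of order 3 at 5/6, modulus 5/6.
The radius of convergence is the smallest modulus among the singular points: 5/6.
At the order-3 pole 5/6 set g(r) = (r - (5/6))^3*f(r) = 3*r**2/20 - 8*r/7 + 15/13.
Order-3 pole: residue = g''(a)/2; g''(5/6) = 3/10, so the residue is 3/20.


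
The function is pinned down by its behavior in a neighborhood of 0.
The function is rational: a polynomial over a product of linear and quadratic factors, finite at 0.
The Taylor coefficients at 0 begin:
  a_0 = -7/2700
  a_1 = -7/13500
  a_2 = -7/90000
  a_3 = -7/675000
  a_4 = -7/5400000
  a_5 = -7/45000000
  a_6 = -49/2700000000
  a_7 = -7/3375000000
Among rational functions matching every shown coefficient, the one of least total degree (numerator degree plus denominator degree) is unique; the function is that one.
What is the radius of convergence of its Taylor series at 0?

The radius of convergence is 10.

No rational of total degree below 2 reproduces all 8 coefficients; solving the [0/2] Pade equations on them gives f(ω) = -7/(27*(ω - 10)**2), whose expansion matches every shown term.
Denominator factor (ω - 10)^2: pole of order 2 at 10, modulus 10.
The radius of convergence is the smallest modulus among the singular points: 10.


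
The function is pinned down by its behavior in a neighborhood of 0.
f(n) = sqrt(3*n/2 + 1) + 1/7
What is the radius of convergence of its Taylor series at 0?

Branch term (1)*sqrt(1 - n/(-2/3)): its argument vanishes at n = -2/3, a square-root branch point, modulus 2/3.
The radius of convergence is the smallest modulus among the singular points: 2/3.

The radius of convergence is 2/3.


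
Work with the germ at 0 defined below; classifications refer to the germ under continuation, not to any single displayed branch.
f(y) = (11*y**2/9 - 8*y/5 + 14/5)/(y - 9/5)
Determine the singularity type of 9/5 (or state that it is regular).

The denominator factor y - 9/5 vanishes at 9/5 and appears to the power 1; the numerator there equals 97/25, nonzero, and no other factor vanishes.
Hence a pole whose order is the multiplicity, 1.

The point is a pole of order 1.


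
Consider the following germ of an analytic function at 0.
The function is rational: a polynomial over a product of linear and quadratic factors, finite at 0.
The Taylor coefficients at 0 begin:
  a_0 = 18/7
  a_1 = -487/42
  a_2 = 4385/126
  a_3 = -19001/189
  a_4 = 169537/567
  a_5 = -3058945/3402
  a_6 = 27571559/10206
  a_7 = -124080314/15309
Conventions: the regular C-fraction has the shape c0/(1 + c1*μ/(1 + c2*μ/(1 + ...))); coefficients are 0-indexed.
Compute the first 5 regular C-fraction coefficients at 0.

The regular C-fraction coefficients are [18/7, 487/108, -79309/52596, 8655012/38623483, -5355176185/2118581317].

Taylor coefficients (read off): a_0 = 18/7, a_1 = -487/42, a_2 = 4385/126, a_3 = -19001/189, a_4 = 169537/567.
c0 = a_0 = 18/7. Peel one level at a time: if S = 1 + c*μ/S' with S'(0) = 1, then c is the μ-coefficient of S and S' = c*μ/(S - 1).
S_1 = c0/f = 1 + (487/108)*μ + (79309/11664)*μ^2 + ...; c1 = 487/108.
S_2 = c1*μ/(S_1 - 1) = 1 + (-79309/52596)*μ + (80139/237169)*μ^2 + ...; c2 = -79309/52596.
S_3 = c2*μ/(S_2 - 1) = 1 + (8655012/38623483)*μ + (3562786620/6289917481)*μ^2 + ...; c3 = 8655012/38623483.
S_4 = c3*μ/(S_3 - 1) = 1 + (-5355176185/2118581317)*μ + ...; c4 = -5355176185/2118581317.


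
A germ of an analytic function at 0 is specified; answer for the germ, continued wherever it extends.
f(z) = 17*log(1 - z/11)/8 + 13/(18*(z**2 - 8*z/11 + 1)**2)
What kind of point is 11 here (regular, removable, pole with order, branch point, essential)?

The term (17/8)*log(1 - z/(11)) has argument 1 - 11/(11) = 0 at 11: a logarithmic (infinitely-sheeted) branch point; the remaining terms are analytic or single-valued there.

The point is a logarithmic branch point.


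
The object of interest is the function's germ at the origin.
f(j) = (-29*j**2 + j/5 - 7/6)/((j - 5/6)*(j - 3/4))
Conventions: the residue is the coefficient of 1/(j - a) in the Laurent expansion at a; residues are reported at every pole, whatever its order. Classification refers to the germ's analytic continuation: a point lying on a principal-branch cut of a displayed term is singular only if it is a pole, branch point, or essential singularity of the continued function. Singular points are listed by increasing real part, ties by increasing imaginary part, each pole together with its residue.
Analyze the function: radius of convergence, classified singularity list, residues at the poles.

Radius of convergence at 0: 3/4.
At 3/4: a pole of order 1; residue 4159/20.
At 5/6: a pole of order 1; residue -761/3.

Denominator factor (j - 3/4): pole of order 1 at 3/4, modulus 3/4.
Denominator factor (j - 5/6): pole of order 1 at 5/6, modulus 5/6.
The radius of convergence is the smallest modulus among the singular points: 3/4.
At the order-1 pole 3/4 set g(j) = (j - (3/4))*f(j) = (-29*j**2 + j/5 - 7/6)/(j - 5/6).
Simple pole: residue = g(a) at a = 3/4, which is 4159/20.
At the order-1 pole 5/6 set g(j) = (j - (5/6))*f(j) = (-29*j**2 + j/5 - 7/6)/(j - 3/4).
Simple pole: residue = g(a) at a = 5/6, which is -761/3.
List the singular points by increasing real part (a conjugate pair: the negative imaginary part first).


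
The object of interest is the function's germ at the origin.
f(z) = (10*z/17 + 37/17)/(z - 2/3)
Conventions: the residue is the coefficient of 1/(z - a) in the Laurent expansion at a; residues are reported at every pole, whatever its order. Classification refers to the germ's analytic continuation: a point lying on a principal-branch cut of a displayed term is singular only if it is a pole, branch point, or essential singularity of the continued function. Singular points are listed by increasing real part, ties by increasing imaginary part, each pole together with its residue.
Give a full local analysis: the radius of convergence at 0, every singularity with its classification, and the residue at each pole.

Denominator factor (z - 2/3): pole of order 1 at 2/3, modulus 2/3.
The radius of convergence is the smallest modulus among the singular points: 2/3.
At the order-1 pole 2/3 set g(z) = (z - (2/3))*f(z) = 10*z/17 + 37/17.
Simple pole: residue = g(a) at a = 2/3, which is 131/51.

Radius of convergence at 0: 2/3.
At 2/3: a pole of order 1; residue 131/51.


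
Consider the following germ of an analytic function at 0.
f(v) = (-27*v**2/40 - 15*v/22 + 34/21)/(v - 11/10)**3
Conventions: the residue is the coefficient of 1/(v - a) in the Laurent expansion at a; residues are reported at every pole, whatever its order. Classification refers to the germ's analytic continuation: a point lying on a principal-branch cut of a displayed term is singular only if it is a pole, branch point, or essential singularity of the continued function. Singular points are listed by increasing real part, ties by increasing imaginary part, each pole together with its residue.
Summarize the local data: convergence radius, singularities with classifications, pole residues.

Denominator factor (v - 11/10)^3: pole of order 3 at 11/10, modulus 11/10.
The radius of convergence is the smallest modulus among the singular points: 11/10.
At the order-3 pole 11/10 set g(v) = (v - (11/10))^3*f(v) = -27*v**2/40 - 15*v/22 + 34/21.
Order-3 pole: residue = g''(a)/2; g''(11/10) = -27/20, so the residue is -27/40.

Radius of convergence at 0: 11/10.
At 11/10: a pole of order 3; residue -27/40.


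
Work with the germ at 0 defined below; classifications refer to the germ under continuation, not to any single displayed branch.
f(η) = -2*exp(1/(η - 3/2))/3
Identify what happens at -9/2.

The point is a regular point.

There is no denominator, hence no pole anywhere.
The essential point of exp(1/(η - (3/2))) is 3/2, not -9/2.
So the germ continues analytically to -9/2.


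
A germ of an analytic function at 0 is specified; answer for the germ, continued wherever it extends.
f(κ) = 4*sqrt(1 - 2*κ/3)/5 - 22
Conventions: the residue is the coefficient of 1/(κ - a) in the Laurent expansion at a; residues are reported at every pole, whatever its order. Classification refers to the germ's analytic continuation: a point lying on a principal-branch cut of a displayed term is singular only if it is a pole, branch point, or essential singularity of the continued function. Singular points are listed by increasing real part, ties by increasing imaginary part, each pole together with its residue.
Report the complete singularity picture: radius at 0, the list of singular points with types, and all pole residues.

Branch term (4/5)*sqrt(1 - κ/(3/2)): its argument vanishes at κ = 3/2, a square-root branch point, modulus 3/2.
The radius of convergence is the smallest modulus among the singular points: 3/2.

Radius of convergence at 0: 3/2.
At 3/2: an algebraic (square-root) branch point.


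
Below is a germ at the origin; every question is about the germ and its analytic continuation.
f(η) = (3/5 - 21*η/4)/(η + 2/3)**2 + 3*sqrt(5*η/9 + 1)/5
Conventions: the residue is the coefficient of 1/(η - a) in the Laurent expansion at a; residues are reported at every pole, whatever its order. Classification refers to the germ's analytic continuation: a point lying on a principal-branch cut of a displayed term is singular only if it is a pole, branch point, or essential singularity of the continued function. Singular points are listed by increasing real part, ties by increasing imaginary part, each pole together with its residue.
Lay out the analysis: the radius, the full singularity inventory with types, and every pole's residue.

Denominator factor (η + 2/3)^2: pole of order 2 at -2/3, modulus 2/3.
Branch term (3/5)*sqrt(1 - η/(-9/5)): its argument vanishes at η = -9/5, a square-root branch point, modulus 9/5.
The radius of convergence is the smallest modulus among the singular points: 2/3.
The branch term is analytic at -2/3 and contributes nothing to the residue; only the rational part matters.
At the order-2 pole -2/3 set g(η) = (η - (-2/3))^2*(rational part) = 3/5 - 21*η/4.
Order-2 pole: residue = g'(a); g'(-2/3) = -21/4, so the residue is -21/4.
List the singular points by increasing real part (a conjugate pair: the negative imaginary part first).

Radius of convergence at 0: 2/3.
At -9/5: an algebraic (square-root) branch point.
At -2/3: a pole of order 2; residue -21/4.


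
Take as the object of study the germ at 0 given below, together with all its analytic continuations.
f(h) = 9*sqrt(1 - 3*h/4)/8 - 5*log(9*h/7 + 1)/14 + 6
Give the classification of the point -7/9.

The term (-5/14)*log(1 - h/(-7/9)) has argument 1 - -7/9/(-7/9) = 0 at -7/9: a logarithmic (infinitely-sheeted) branch point; the remaining terms are analytic or single-valued there.

The point is a logarithmic branch point.


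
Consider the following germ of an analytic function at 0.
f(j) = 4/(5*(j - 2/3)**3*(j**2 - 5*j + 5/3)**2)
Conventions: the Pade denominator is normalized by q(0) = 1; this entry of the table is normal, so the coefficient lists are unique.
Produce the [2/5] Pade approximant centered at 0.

The Pade approximant has numerator coefficients [-243/250, -556632/1601125, -206307/3202250]; denominator coefficients [1, -779479/76854, 10314011/256180, -40144211/512360, 96293049/1280900, -1840854/64045].

Taylor coefficients needed (expand at 0): a_0 = -243/250, a_1 = -5103/500, a_2 = -161109/2500, a_3 = -1594323/5000, a_4 = -136606581/100000, a_5 = -1065460473/200000, a_6 = -9732331521/500000, a_7 = -33925205457/500000.
Write the denominator as Q(j) = 1 + q1*j + q2*j^2 + q3*j^3 + q4*j^4 + q5*j^5. Requiring Q*f - P = O(j^8) with deg P <= 2 kills the coefficients of j^3..j^7 in Q*f:
  j^3: a_3 + q1*a_2 + q2*a_1 + q3*a_0 = 0, i.e. -1594323/5000 + (-161109/2500)*q1 + (-5103/500)*q2 + (-243/250)*q3 = 0.
  j^4: a_4 + q1*a_3 + q2*a_2 + q3*a_1 + q4*a_0 = 0, i.e. -136606581/100000 + (-1594323/5000)*q1 + (-161109/2500)*q2 + (-5103/500)*q3 + (-243/250)*q4 = 0.
  j^5: a_5 + q1*a_4 + q2*a_3 + q3*a_2 + q4*a_1 + q5*a_0 = 0, i.e. -1065460473/200000 + (-136606581/100000)*q1 + (-1594323/5000)*q2 + (-161109/2500)*q3 + (-5103/500)*q4 + (-243/250)*q5 = 0.
  j^6: a_6 + q1*a_5 + q2*a_4 + q3*a_3 + q4*a_2 + q5*a_1 = 0, i.e. -9732331521/500000 + (-1065460473/200000)*q1 + (-136606581/100000)*q2 + (-1594323/5000)*q3 + (-161109/2500)*q4 + (-5103/500)*q5 = 0.
  j^7: a_7 + q1*a_6 + q2*a_5 + q3*a_4 + q4*a_3 + q5*a_2 = 0, i.e. -33925205457/500000 + (-9732331521/500000)*q1 + (-1065460473/200000)*q2 + (-136606581/100000)*q3 + (-1594323/5000)*q4 + (-161109/2500)*q5 = 0.
Solving this linear system: q1 = -779479/76854, q2 = 10314011/256180, q3 = -40144211/512360, q4 = 96293049/1280900, q5 = -1840854/64045.
The numerator is Q*f truncated at degree 2: P0 = a_0 = -243/250; P1 = a_1 + q1*a_0 = -556632/1601125; P2 = a_2 + q1*a_1 + q2*a_0 = -206307/3202250.


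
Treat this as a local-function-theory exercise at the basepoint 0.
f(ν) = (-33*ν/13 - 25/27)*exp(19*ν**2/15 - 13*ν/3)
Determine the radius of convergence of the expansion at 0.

The radius of convergence is infinite.

The factor exp(19*ν**2/15 - 13*ν/3) is entire and contributes no finite singular point.
The polynomial part has no poles.
No finite singular points: the Taylor series at 0 converges everywhere.


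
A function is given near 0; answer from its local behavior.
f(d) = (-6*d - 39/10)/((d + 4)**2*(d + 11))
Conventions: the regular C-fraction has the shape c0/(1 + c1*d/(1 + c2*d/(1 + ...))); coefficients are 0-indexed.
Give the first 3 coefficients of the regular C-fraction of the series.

Taylor coefficients (expand at 0): a_0 = -39/1760, a_1 = -813/38720, a_2 = 50427/3407360.
c0 = a_0 = -39/1760. Peel one level at a time: if S = 1 + c*d/S' with S'(0) = 1, then c is the d-coefficient of S and S' = c*d/(S - 1).
S_1 = c0/f = 1 + (-271/286)*d + (46571/29744)*d^2 + ...; c1 = -271/286.
S_2 = c1*d/(S_1 - 1) = 1 + (46571/28184)*d + ...; c2 = 46571/28184.

The regular C-fraction coefficients are [-39/1760, -271/286, 46571/28184].


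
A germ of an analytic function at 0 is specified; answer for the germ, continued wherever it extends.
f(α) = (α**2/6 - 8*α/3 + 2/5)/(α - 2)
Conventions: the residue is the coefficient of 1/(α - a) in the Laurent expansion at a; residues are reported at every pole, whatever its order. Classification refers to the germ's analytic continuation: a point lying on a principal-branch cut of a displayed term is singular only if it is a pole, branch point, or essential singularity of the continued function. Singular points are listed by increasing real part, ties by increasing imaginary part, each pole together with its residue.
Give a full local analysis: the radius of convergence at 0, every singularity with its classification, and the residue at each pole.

Denominator factor (α - 2): pole of order 1 at 2, modulus 2.
The radius of convergence is the smallest modulus among the singular points: 2.
At the order-1 pole 2 set g(α) = (α - (2))*f(α) = α**2/6 - 8*α/3 + 2/5.
Simple pole: residue = g(a) at a = 2, which is -64/15.

Radius of convergence at 0: 2.
At 2: a pole of order 1; residue -64/15.


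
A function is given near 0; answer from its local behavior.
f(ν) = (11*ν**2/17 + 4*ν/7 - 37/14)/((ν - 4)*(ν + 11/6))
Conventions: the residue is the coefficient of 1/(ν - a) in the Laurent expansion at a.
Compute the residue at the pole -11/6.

At the order-1 pole -11/6 set g(ν) = (ν - (-11/6))*f(ν) = (11*ν**2/17 + 4*ν/7 - 37/14)/(ν - 4).
Simple pole: residue = g(a) at a = -11/6, which is 6493/24990.

The residue is 6493/24990.


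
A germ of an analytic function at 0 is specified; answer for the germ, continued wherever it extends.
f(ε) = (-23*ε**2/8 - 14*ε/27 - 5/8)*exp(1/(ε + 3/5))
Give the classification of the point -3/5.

The point is an essential singularity.

The exponent 1/(ε - (-3/5)) has a pole at -3/5, so exp(1/(ε - (-3/5))) takes every nonzero value near it: an essential singularity (not a pole of any order).


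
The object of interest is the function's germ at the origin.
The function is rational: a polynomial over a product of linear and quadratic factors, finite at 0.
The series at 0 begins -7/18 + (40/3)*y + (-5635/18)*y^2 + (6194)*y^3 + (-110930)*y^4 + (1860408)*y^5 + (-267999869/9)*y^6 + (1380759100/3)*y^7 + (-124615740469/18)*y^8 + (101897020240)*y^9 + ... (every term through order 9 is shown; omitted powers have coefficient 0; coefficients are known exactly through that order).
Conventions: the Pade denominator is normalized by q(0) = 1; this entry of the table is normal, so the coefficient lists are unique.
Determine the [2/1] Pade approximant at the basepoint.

Taylor coefficients needed (read off): a_0 = -7/18, a_1 = 40/3, a_2 = -5635/18, a_3 = 6194.
Write the denominator as Q(y) = 1 + q1*y. Requiring Q*f - P = O(y^4) with deg P <= 2 kills the coefficients of y^3..y^3 in Q*f:
  y^3: a_3 + q1*a_2 = 0, i.e. 6194 + (-5635/18)*q1 = 0.
Solving this linear system: q1 = 111492/5635.
The numerator is Q*f truncated at degree 2: P0 = a_0 = -7/18; P1 = a_1 + q1*a_0 = 13618/2415; P2 = a_2 + q1*a_1 = -999029/20286.

The Pade approximant has numerator coefficients [-7/18, 13618/2415, -999029/20286]; denominator coefficients [1, 111492/5635].


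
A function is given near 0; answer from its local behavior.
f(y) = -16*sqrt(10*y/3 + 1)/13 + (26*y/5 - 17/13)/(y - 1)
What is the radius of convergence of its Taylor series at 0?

Denominator factor (y - 1): pole of order 1 at 1, modulus 1.
Branch term (-16/13)*sqrt(1 - y/(-3/10)): its argument vanishes at y = -3/10, a square-root branch point, modulus 3/10.
The radius of convergence is the smallest modulus among the singular points: 3/10.

The radius of convergence is 3/10.


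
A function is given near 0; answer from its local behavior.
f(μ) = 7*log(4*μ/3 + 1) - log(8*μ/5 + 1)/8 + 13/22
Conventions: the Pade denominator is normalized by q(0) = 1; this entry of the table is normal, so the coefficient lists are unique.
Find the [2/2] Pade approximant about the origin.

The Pade approximant has numerator coefficients [13/22, 17231743/1737915, 5328931264/860267925]; denominator coefficients [1, 2299484/1737915, 22784528/78206175].

Taylor coefficients needed (expand at 0): a_0 = 13/22, a_1 = 137/15, a_2 = -1364/225, a_3 = 54272/10125, a_4 = -269632/50625.
Write the denominator as Q(μ) = 1 + q1*μ + q2*μ^2. Requiring Q*f - P = O(μ^5) with deg P <= 2 kills the coefficients of μ^3..μ^4 in Q*f:
  μ^3: a_3 + q1*a_2 + q2*a_1 = 0, i.e. 54272/10125 + (-1364/225)*q1 + (137/15)*q2 = 0.
  μ^4: a_4 + q1*a_3 + q2*a_2 = 0, i.e. -269632/50625 + (54272/10125)*q1 + (-1364/225)*q2 = 0.
Solving this linear system: q1 = 2299484/1737915, q2 = 22784528/78206175.
The numerator is Q*f truncated at degree 2: P0 = a_0 = 13/22; P1 = a_1 + q1*a_0 = 17231743/1737915; P2 = a_2 + q1*a_1 + q2*a_0 = 5328931264/860267925.


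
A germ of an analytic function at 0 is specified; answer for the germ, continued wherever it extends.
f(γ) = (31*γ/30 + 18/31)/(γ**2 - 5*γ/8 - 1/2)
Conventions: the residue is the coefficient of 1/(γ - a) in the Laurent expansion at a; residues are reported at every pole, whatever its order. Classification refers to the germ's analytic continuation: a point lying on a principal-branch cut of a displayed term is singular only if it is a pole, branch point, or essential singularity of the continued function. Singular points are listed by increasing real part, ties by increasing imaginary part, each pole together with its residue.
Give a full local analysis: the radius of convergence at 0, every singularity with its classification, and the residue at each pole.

Denominator factor (γ**2 - 5*γ/8 - 1/2): discriminant 153/64, real irrational roots 5/16 + (3/16)*sqrt(17) and 5/16 - (3/16)*sqrt(17); poles of order 1, moduli 5/16 + (3/16)*sqrt(17) and -5/16 + (3/16)*sqrt(17).
The radius of convergence is the smallest modulus among the singular points: -5/16 + (3/16)*sqrt(17).
The factor γ**2 - 5*γ/8 - 1/2 splits as (γ - a)(γ - a') with a = 5/16 - (3/16)*sqrt(17), a' = 5/16 + (3/16)*sqrt(17). At the order-1 pole a set g(γ) = (γ - a)*f(γ) = [31*γ/30 + 18/31] / (γ - a').
Simple pole: residue = g(a) at a = 5/16 - (3/16)*sqrt(17), which is 31/60 - (2689/18972)*sqrt(17).
The factor γ**2 - 5*γ/8 - 1/2 splits as (γ - a)(γ - a') with a = 5/16 + (3/16)*sqrt(17), a' = 5/16 - (3/16)*sqrt(17). At the order-1 pole a set g(γ) = (γ - a)*f(γ) = [31*γ/30 + 18/31] / (γ - a').
Simple pole: residue = g(a) at a = 5/16 + (3/16)*sqrt(17), which is 31/60 + (2689/18972)*sqrt(17).
List the singular points by increasing real part (a conjugate pair: the negative imaginary part first).

Radius of convergence at 0: -5/16 + (3/16)*sqrt(17).
At 5/16 - (3/16)*sqrt(17): a pole of order 1; residue 31/60 - (2689/18972)*sqrt(17).
At 5/16 + (3/16)*sqrt(17): a pole of order 1; residue 31/60 + (2689/18972)*sqrt(17).


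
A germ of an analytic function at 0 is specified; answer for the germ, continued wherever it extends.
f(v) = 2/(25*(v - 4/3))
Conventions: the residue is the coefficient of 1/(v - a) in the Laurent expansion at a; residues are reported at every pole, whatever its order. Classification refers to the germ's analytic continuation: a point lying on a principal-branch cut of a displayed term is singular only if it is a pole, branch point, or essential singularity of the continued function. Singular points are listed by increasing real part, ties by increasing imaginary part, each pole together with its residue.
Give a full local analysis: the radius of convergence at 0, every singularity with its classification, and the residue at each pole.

Denominator factor (v - 4/3): pole of order 1 at 4/3, modulus 4/3.
The radius of convergence is the smallest modulus among the singular points: 4/3.
At the order-1 pole 4/3 set g(v) = (v - (4/3))*f(v) = 2/25.
Simple pole: residue = g(a) at a = 4/3, which is 2/25.

Radius of convergence at 0: 4/3.
At 4/3: a pole of order 1; residue 2/25.


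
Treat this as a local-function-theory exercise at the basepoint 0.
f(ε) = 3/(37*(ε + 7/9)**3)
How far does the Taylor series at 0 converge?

The radius of convergence is 7/9.

Denominator factor (ε + 7/9)^3: pole of order 3 at -7/9, modulus 7/9.
The radius of convergence is the smallest modulus among the singular points: 7/9.


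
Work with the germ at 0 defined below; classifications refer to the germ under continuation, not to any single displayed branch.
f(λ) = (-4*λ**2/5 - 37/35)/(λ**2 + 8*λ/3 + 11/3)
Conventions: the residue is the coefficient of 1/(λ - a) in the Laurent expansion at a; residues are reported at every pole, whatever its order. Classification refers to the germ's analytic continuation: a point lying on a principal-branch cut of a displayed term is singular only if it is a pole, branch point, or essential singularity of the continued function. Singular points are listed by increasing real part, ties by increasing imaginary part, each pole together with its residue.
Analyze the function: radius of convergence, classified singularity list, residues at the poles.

Denominator factor (λ**2 + 8*λ/3 + 11/3): discriminant -68/9, complex-conjugate roots (-4/3) + ((1/3)*sqrt(17))*i and (-4/3) - ((1/3)*sqrt(17))*i; poles of order 1, moduli (1/3)*sqrt(33) and (1/3)*sqrt(33).
The radius of convergence is the smallest modulus among the singular points: (1/3)*sqrt(33).
The factor λ**2 + 8*λ/3 + 11/3 splits as (λ - a)(λ - a') with a = (-4/3) - ((1/3)*sqrt(17))*i, a' = (-4/3) + ((1/3)*sqrt(17))*i. At the order-1 pole a set g(λ) = (λ - a)*f(λ) = [-4*λ**2/5 - 37/35] / (λ - a').
Simple pole: residue = g(a) at a = (-4/3) - ((1/3)*sqrt(17))*i, which is (16/15) - ((61/714)*sqrt(17))*i.
The factor λ**2 + 8*λ/3 + 11/3 splits as (λ - a)(λ - a') with a = (-4/3) + ((1/3)*sqrt(17))*i, a' = (-4/3) - ((1/3)*sqrt(17))*i. At the order-1 pole a set g(λ) = (λ - a)*f(λ) = [-4*λ**2/5 - 37/35] / (λ - a').
Simple pole: residue = g(a) at a = (-4/3) + ((1/3)*sqrt(17))*i, which is (16/15) + ((61/714)*sqrt(17))*i.
List the singular points by increasing real part (a conjugate pair: the negative imaginary part first).

Radius of convergence at 0: (1/3)*sqrt(33).
At (-4/3) - ((1/3)*sqrt(17))*i: a pole of order 1; residue (16/15) - ((61/714)*sqrt(17))*i.
At (-4/3) + ((1/3)*sqrt(17))*i: a pole of order 1; residue (16/15) + ((61/714)*sqrt(17))*i.


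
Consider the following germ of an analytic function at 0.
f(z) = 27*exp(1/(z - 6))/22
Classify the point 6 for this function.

The exponent 1/(z - (6)) has a pole at 6, so exp(1/(z - (6))) takes every nonzero value near it: an essential singularity (not a pole of any order).

The point is an essential singularity.


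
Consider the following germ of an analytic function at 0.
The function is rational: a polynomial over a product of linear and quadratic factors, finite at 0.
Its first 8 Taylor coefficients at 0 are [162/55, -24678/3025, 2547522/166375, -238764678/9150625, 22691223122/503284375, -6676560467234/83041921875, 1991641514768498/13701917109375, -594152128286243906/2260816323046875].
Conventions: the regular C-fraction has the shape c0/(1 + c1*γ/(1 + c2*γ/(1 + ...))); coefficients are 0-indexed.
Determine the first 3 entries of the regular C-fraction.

The regular C-fraction coefficients are [162/55, 457/165, -408/457].

Taylor coefficients (read off): a_0 = 162/55, a_1 = -24678/3025, a_2 = 2547522/166375.
c0 = a_0 = 162/55. Peel one level at a time: if S = 1 + c*γ/S' with S'(0) = 1, then c is the γ-coefficient of S and S' = c*γ/(S - 1).
S_1 = c0/f = 1 + (457/165)*γ + (136/55)*γ^2 + ...; c1 = 457/165.
S_2 = c1*γ/(S_1 - 1) = 1 + (-408/457)*γ + ...; c2 = -408/457.


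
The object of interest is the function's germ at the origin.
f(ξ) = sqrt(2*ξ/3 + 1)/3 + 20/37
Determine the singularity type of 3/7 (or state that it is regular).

The point is a regular point.

There is no denominator, hence no pole anywhere.
Branch term sqrt(1 - ξ/(-3/2)): argument at 3/7 is 9/7, nonzero, so 3/7 is not its branch point (a point on a principal cut is still regular for the continued germ).
So the germ continues analytically to 3/7.


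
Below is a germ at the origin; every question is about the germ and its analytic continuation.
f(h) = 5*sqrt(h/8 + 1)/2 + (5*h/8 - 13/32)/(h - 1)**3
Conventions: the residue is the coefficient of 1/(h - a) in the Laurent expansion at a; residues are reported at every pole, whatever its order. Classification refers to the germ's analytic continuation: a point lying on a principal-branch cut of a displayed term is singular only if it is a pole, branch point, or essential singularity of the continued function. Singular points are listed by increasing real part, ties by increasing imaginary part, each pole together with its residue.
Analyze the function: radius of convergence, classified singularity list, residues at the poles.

Denominator factor (h - 1)^3: pole of order 3 at 1, modulus 1.
Branch term (5/2)*sqrt(1 - h/(-8)): its argument vanishes at h = -8, a square-root branch point, modulus 8.
The radius of convergence is the smallest modulus among the singular points: 1.
The branch term is analytic at 1 and contributes nothing to the residue; only the rational part matters.
At the order-3 pole 1 set g(h) = (h - (1))^3*(rational part) = 5*h/8 - 13/32.
Order-3 pole: residue = g''(a)/2; g''(1) = 0, so the residue is 0.
List the singular points by increasing real part (a conjugate pair: the negative imaginary part first).

Radius of convergence at 0: 1.
At -8: an algebraic (square-root) branch point.
At 1: a pole of order 3; residue 0.


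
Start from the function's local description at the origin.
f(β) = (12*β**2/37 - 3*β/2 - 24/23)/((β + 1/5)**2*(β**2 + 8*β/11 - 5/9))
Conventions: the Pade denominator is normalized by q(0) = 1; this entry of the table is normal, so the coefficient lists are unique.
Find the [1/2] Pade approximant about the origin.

The Pade approximant has numerator coefficients [1080/23, -54534082275/164726]; denominator coefficients [1, -1387170722/196955, -33878815436/662485].


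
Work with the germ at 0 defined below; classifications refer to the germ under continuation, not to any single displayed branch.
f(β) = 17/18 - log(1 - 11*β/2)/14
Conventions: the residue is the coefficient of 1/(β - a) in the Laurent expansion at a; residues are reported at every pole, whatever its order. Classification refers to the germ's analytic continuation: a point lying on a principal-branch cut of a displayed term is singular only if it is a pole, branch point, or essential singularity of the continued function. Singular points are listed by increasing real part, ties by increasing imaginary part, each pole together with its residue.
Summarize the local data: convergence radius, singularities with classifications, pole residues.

Radius of convergence at 0: 2/11.
At 2/11: a logarithmic branch point.

Branch term (-1/14)*log(1 - β/(2/11)): its argument vanishes at β = 2/11, a logarithmic branch point, modulus 2/11.
The radius of convergence is the smallest modulus among the singular points: 2/11.


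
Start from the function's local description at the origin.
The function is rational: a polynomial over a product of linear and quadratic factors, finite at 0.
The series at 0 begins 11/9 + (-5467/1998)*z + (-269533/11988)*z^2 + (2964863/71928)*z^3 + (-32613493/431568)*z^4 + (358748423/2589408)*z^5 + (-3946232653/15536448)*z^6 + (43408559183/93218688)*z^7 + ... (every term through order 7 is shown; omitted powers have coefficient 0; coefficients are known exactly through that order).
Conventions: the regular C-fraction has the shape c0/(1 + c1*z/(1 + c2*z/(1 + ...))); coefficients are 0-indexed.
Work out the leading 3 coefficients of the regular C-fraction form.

Taylor coefficients (read off): a_0 = 11/9, a_1 = -5467/1998, a_2 = -269533/11988.
c0 = a_0 = 11/9. Peel one level at a time: if S = 1 + c*z/S' with S'(0) = 1, then c is the z-coefficient of S and S' = c*z/(S - 1).
S_1 = c0/f = 1 + (497/222)*z + (32045/1369)*z^2 + ...; c1 = 497/222.
S_2 = c1*z/(S_1 - 1) = 1 + (-192270/18389)*z + ...; c2 = -192270/18389.

The regular C-fraction coefficients are [11/9, 497/222, -192270/18389].


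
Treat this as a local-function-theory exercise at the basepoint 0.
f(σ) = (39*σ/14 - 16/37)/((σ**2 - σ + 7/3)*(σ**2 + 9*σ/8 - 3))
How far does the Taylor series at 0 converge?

The radius of convergence is -9/16 + (1/16)*sqrt(849).

Denominator factor (σ**2 - σ + 7/3): discriminant -25/3, complex-conjugate roots (1/2) + ((5/6)*sqrt(3))*i and (1/2) - ((5/6)*sqrt(3))*i; poles of order 1, moduli (1/3)*sqrt(21) and (1/3)*sqrt(21).
Denominator factor (σ**2 + 9*σ/8 - 3): discriminant 849/64, real irrational roots -9/16 + (1/16)*sqrt(849) and -9/16 - (1/16)*sqrt(849); poles of order 1, moduli -9/16 + (1/16)*sqrt(849) and 9/16 + (1/16)*sqrt(849).
The radius of convergence is the smallest modulus among the singular points: -9/16 + (1/16)*sqrt(849).


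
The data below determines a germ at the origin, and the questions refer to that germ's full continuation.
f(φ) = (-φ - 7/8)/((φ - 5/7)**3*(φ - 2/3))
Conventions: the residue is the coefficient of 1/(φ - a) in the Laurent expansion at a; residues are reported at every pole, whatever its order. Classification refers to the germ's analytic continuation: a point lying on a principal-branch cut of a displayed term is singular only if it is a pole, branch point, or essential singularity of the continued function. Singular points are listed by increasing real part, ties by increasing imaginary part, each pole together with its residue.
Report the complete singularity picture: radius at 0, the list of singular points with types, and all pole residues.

Radius of convergence at 0: 2/3.
At 2/3: a pole of order 1; residue 114219/8.
At 5/7: a pole of order 3; residue -114219/8.

Denominator factor (φ - 5/7)^3: pole of order 3 at 5/7, modulus 5/7.
Denominator factor (φ - 2/3): pole of order 1 at 2/3, modulus 2/3.
The radius of convergence is the smallest modulus among the singular points: 2/3.
At the order-1 pole 2/3 set g(φ) = (φ - (2/3))*f(φ) = (-φ - 7/8)/(φ - 5/7)**3.
Simple pole: residue = g(a) at a = 2/3, which is 114219/8.
At the order-3 pole 5/7 set g(φ) = (φ - (5/7))^3*f(φ) = (-φ - 7/8)/(φ - 2/3).
Order-3 pole: residue = g''(a)/2; g''(5/7) = -114219/4, so the residue is -114219/8.
List the singular points by increasing real part (a conjugate pair: the negative imaginary part first).


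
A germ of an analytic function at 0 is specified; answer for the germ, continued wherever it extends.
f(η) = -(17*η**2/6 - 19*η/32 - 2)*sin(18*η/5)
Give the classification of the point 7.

There is no denominator, hence no pole anywhere.
The factor -sin(18*η/5) is entire.
So the germ continues analytically to 7.

The point is a regular point.


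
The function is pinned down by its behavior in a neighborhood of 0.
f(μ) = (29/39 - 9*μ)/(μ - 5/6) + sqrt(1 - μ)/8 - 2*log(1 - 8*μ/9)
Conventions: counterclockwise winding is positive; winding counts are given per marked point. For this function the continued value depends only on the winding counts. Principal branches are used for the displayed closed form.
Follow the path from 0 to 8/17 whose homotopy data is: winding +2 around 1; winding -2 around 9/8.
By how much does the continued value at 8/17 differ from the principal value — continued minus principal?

Continued minus principal equals (8)*pi*i.

The rational part is single-valued and drops out of the difference; each branch term changes only by its own monodromy.
(1/8)*sqrt(1 - μ/(1)): winding +2 is even, the square root returns to the same sheet, contribution 0.
(-2)*log(1 - μ/(9/8)): each positive loop around 9/8 adds 2*pi*i to the log, so winding -2 contributes (-2)*(-2)*2*pi*i = (8)*pi*i.
Summing the contributions at μ = 8/17 gives (8)*pi*i.


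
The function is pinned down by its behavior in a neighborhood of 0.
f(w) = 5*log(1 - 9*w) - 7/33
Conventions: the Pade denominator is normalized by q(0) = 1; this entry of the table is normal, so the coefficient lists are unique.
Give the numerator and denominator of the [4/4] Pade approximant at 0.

Taylor coefficients needed (expand at 0): a_0 = -7/33, a_1 = -45, a_2 = -405/2, a_3 = -1215, a_4 = -32805/4, a_5 = -59049, a_6 = -885735/2, a_7 = -23914845/7, a_8 = -215233605/8.
Write the denominator as Q(w) = 1 + q1*w + q2*w^2 + q3*w^3 + q4*w^4. Requiring Q*f - P = O(w^9) with deg P <= 4 kills the coefficients of w^5..w^8 in Q*f:
  w^5: a_5 + q1*a_4 + q2*a_3 + q3*a_2 + q4*a_1 = 0, i.e. -59049 + (-32805/4)*q1 + (-1215)*q2 + (-405/2)*q3 + (-45)*q4 = 0.
  w^6: a_6 + q1*a_5 + q2*a_4 + q3*a_3 + q4*a_2 = 0, i.e. -885735/2 + (-59049)*q1 + (-32805/4)*q2 + (-1215)*q3 + (-405/2)*q4 = 0.
  w^7: a_7 + q1*a_6 + q2*a_5 + q3*a_4 + q4*a_3 = 0, i.e. -23914845/7 + (-885735/2)*q1 + (-59049)*q2 + (-32805/4)*q3 + (-1215)*q4 = 0.
  w^8: a_8 + q1*a_7 + q2*a_6 + q3*a_5 + q4*a_4 = 0, i.e. -215233605/8 + (-23914845/7)*q1 + (-885735/2)*q2 + (-59049)*q3 + (-32805/4)*q4 = 0.
Solving this linear system: q1 = -18, q2 = 729/7, q3 = -1458/7, q4 = 6561/70.
The numerator is Q*f truncated at degree 4: P0 = a_0 = -7/33; P1 = a_1 + q1*a_0 = -453/11; P2 = a_2 + q1*a_1 + q2*a_0 = 12879/22; P3 = a_3 + q1*a_2 + q2*a_1 + q3*a_0 = -170343/77; P4 = a_4 + q1*a_3 + q2*a_2 + q3*a_1 + q4*a_0 = 2976507/1540.

The Pade approximant has numerator coefficients [-7/33, -453/11, 12879/22, -170343/77, 2976507/1540]; denominator coefficients [1, -18, 729/7, -1458/7, 6561/70].


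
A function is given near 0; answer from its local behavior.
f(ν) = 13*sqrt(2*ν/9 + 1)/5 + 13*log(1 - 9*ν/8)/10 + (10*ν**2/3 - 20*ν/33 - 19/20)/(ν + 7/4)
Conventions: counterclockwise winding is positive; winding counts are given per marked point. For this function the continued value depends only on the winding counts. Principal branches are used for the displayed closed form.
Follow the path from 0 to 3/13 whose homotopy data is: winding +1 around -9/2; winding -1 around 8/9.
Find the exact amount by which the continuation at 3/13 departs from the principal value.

The rational part is single-valued and drops out of the difference; each branch term changes only by its own monodromy.
(13/5)*sqrt(1 - ν/(-9/2)): winding +1 is odd, the square root flips sign, contributing -2*(13/5)*sqrt(1 - (3/13)/(-9/2)) = -2*(13/5)*sqrt(41/39) = -(2/15)*sqrt(1599).
(13/10)*log(1 - ν/(8/9)): each positive loop around 8/9 adds 2*pi*i to the log, so winding -1 contributes (13/10)*(-1)*2*pi*i = -(13/5)*pi*i.
Summing the contributions at ν = 3/13 gives (-(2/15)*sqrt(1599)) - ((13/5)*pi)*i.

Continued minus principal equals (-(2/15)*sqrt(1599)) - ((13/5)*pi)*i.


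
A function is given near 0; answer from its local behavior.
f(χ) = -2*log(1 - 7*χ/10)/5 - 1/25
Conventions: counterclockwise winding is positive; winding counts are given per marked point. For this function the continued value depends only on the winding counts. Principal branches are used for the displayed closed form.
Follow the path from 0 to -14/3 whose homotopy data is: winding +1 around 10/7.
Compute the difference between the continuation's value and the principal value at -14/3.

Continued minus principal equals -(4/5)*pi*i.

The rational part is single-valued and drops out of the difference; each branch term changes only by its own monodromy.
(-2/5)*log(1 - χ/(10/7)): each positive loop around 10/7 adds 2*pi*i to the log, so winding +1 contributes (-2/5)*(1)*2*pi*i = -(4/5)*pi*i.
Summing the contributions at χ = -14/3 gives -(4/5)*pi*i.
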